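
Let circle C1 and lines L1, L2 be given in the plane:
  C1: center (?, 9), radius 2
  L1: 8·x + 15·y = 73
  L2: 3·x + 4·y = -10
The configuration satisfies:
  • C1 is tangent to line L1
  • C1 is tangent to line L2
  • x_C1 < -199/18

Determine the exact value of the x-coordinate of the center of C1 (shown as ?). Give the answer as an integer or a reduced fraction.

1. [C1‖L1]  x_C1² + (31/2)x_C1 + 42 = 0  ⇒  x_C1 = -12 or -7/2
2. [C1‖L2]  x_C1² + (92/3)x_C1 + 224 = 0  ⇒  x_C1 = -56/3 or -12

-12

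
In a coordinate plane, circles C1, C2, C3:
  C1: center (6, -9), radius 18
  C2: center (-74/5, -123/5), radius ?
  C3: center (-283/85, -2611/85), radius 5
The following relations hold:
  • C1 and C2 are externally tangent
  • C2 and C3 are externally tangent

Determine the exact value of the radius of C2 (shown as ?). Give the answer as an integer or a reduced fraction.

8

1. [ext C1·C2]  r_C2² + 36r_C2 − 352 = 0  ⇒  r_C2 = 8 (r>0 drops 1)
2. [ext C2·C3]  r_C2² + 10r_C2 − 144 = 0  ⇒  r_C2 = 8 (r>0 drops 1)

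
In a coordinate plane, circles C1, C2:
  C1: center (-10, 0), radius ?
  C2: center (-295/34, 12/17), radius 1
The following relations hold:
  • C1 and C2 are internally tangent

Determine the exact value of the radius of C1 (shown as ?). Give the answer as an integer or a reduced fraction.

5/2

1. [int C1,C2]  r_C1² − 2r_C1 − 5/4 = 0  ⇒  r_C1 = 5/2 (r>0 drops 1)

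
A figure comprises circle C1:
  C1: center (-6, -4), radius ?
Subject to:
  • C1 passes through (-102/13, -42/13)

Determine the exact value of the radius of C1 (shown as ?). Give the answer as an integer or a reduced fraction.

1. [C1∋P]  r_C1² − 4 = 0  ⇒  r_C1 = 2 (r>0 drops 1)

2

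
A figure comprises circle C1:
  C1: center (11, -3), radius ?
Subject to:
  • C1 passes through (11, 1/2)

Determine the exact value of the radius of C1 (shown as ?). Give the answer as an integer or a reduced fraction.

7/2

1. [C1∋P]  r_C1² − 49/4 = 0  ⇒  r_C1 = 7/2 (r>0 drops 1)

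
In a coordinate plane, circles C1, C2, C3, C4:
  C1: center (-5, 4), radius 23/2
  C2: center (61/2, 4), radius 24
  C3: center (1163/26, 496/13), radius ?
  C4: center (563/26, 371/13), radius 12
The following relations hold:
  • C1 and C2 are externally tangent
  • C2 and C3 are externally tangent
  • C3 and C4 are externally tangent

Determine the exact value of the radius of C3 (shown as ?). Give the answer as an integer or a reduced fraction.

1. [ext C2·C3]  r_C3² + 48r_C3 − 793 = 0  ⇒  r_C3 = 13 (r>0 drops 1)
2. [ext C3·C4]  r_C3² + 24r_C3 − 481 = 0  ⇒  r_C3 = 13 (r>0 drops 1)

13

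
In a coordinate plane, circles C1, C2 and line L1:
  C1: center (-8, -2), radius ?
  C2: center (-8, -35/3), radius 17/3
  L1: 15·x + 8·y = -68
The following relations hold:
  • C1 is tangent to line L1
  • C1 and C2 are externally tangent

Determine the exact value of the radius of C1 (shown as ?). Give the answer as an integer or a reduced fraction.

4

1. [C1‖L1]  r_C1² − 16 = 0  ⇒  r_C1 = 4 (r>0 drops 1)
2. [ext C1·C2]  r_C1² + (34/3)r_C1 − 184/3 = 0  ⇒  r_C1 = 4 (r>0 drops 1)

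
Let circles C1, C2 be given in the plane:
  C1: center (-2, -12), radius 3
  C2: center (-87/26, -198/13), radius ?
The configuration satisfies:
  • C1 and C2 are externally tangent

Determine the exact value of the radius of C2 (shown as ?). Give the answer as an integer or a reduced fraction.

1/2

1. [ext C1·C2]  r_C2² + 6r_C2 − 13/4 = 0  ⇒  r_C2 = 1/2 (r>0 drops 1)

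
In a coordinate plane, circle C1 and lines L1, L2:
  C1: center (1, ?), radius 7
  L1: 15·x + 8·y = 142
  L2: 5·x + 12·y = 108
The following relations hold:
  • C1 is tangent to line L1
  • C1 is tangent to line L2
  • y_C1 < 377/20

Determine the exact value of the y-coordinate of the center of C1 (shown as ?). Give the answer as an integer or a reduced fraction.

1. [C1‖L1]  y_C1² − (127/4)y_C1 + 123/4 = 0  ⇒  y_C1 = 1 or 123/4
2. [C1‖L2]  y_C1² − (103/6)y_C1 + 97/6 = 0  ⇒  y_C1 = 1 or 97/6

1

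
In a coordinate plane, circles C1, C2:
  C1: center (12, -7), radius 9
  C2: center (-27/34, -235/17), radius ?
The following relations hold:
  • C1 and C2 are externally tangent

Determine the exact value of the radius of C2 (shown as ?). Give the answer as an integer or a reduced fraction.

11/2

1. [ext C1·C2]  r_C2² + 18r_C2 − 517/4 = 0  ⇒  r_C2 = 11/2 (r>0 drops 1)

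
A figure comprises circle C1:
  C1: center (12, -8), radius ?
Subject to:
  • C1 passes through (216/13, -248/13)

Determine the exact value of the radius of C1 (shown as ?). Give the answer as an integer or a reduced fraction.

1. [C1∋P]  r_C1² − 144 = 0  ⇒  r_C1 = 12 (r>0 drops 1)

12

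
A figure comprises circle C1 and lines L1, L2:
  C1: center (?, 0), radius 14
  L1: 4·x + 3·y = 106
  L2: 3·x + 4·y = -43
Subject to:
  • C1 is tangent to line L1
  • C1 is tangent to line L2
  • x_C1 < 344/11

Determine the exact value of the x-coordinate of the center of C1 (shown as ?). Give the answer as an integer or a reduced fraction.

9

1. [C1‖L1]  x_C1² − 53x_C1 + 396 = 0  ⇒  x_C1 = 9 or 44
2. [C1‖L2]  x_C1² + (86/3)x_C1 − 339 = 0  ⇒  x_C1 = -113/3 or 9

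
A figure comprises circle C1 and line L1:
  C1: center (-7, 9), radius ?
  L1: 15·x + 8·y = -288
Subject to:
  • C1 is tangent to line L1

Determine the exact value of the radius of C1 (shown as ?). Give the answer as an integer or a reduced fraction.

1. [C1‖L1]  r_C1² − 225 = 0  ⇒  r_C1 = 15 (r>0 drops 1)

15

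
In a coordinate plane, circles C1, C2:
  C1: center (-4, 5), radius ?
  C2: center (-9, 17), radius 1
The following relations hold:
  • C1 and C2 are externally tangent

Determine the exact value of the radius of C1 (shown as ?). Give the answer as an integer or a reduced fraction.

12

1. [ext C1·C2]  r_C1² + 2r_C1 − 168 = 0  ⇒  r_C1 = 12 (r>0 drops 1)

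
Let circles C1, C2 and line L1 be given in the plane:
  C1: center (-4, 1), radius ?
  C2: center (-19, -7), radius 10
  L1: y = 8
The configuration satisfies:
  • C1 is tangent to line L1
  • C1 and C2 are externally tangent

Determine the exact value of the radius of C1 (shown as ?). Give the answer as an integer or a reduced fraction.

7

1. [C1‖L1]  r_C1² − 49 = 0  ⇒  r_C1 = 7 (r>0 drops 1)
2. [ext C1·C2]  r_C1² + 20r_C1 − 189 = 0  ⇒  r_C1 = 7 (r>0 drops 1)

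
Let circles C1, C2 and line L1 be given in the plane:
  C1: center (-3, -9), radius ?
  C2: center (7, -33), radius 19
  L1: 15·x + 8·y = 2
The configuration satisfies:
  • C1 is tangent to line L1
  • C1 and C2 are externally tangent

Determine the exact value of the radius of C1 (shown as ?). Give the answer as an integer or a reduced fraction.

1. [C1‖L1]  r_C1² − 49 = 0  ⇒  r_C1 = 7 (r>0 drops 1)
2. [ext C1·C2]  r_C1² + 38r_C1 − 315 = 0  ⇒  r_C1 = 7 (r>0 drops 1)

7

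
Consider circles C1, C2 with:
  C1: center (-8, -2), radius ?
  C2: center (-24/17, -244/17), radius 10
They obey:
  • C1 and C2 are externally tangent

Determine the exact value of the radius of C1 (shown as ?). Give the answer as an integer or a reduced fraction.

1. [ext C1·C2]  r_C1² + 20r_C1 − 96 = 0  ⇒  r_C1 = 4 (r>0 drops 1)

4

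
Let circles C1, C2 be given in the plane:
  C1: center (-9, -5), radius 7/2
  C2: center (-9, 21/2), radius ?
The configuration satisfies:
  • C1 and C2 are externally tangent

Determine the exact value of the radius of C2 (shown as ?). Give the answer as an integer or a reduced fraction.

1. [ext C1·C2]  r_C2² + 7r_C2 − 228 = 0  ⇒  r_C2 = 12 (r>0 drops 1)

12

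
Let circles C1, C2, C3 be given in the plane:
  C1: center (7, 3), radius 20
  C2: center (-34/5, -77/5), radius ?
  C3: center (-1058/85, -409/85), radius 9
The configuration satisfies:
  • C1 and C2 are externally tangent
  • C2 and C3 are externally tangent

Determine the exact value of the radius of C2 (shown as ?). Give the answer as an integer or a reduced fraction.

3

1. [ext C1·C2]  r_C2² + 40r_C2 − 129 = 0  ⇒  r_C2 = 3 (r>0 drops 1)
2. [ext C2·C3]  r_C2² + 18r_C2 − 63 = 0  ⇒  r_C2 = 3 (r>0 drops 1)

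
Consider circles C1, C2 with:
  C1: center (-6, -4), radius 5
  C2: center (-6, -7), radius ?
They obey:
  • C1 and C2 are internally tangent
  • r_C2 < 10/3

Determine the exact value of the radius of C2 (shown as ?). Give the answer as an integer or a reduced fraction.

1. [int C1,C2]  r_C2² − 10r_C2 + 16 = 0  ⇒  r_C2 = 2 or 8
2. given r_C2 < 10/3: keep 2

2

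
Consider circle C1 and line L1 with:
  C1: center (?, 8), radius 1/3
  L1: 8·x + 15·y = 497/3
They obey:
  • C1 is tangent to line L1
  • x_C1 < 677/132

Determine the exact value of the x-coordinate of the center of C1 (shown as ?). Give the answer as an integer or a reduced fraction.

5

1. [C1‖L1]  x_C1² − (137/12)x_C1 + 385/12 = 0  ⇒  x_C1 = 5 or 77/12
2. given x_C1 < 677/132: keep 5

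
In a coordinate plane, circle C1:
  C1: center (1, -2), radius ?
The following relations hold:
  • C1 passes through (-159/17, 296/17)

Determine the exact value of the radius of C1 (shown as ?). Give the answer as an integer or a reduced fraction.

22

1. [C1∋P]  r_C1² − 484 = 0  ⇒  r_C1 = 22 (r>0 drops 1)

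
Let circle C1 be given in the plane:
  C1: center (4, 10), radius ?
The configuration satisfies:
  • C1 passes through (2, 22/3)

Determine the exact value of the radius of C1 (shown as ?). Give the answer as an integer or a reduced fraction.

1. [C1∋P]  r_C1² − 100/9 = 0  ⇒  r_C1 = 10/3 (r>0 drops 1)

10/3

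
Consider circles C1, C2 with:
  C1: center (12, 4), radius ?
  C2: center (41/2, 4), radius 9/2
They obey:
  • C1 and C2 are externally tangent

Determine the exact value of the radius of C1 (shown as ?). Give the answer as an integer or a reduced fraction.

4

1. [ext C1·C2]  r_C1² + 9r_C1 − 52 = 0  ⇒  r_C1 = 4 (r>0 drops 1)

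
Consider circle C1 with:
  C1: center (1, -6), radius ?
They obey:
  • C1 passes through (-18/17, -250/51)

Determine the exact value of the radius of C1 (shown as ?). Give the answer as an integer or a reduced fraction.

7/3

1. [C1∋P]  r_C1² − 49/9 = 0  ⇒  r_C1 = 7/3 (r>0 drops 1)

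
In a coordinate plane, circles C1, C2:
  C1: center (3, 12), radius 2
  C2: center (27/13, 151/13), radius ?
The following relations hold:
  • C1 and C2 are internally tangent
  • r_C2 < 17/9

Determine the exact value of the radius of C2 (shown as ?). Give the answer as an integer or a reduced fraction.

1

1. [int C1,C2]  r_C2² − 4r_C2 + 3 = 0  ⇒  r_C2 = 1 or 3
2. given r_C2 < 17/9: keep 1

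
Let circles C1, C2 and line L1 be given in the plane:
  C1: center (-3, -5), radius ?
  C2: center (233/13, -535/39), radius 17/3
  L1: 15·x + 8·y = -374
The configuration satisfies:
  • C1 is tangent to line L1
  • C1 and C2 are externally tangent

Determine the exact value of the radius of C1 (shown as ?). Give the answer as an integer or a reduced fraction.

1. [C1‖L1]  r_C1² − 289 = 0  ⇒  r_C1 = 17 (r>0 drops 1)
2. [ext C1·C2]  r_C1² + (34/3)r_C1 − 1445/3 = 0  ⇒  r_C1 = 17 (r>0 drops 1)

17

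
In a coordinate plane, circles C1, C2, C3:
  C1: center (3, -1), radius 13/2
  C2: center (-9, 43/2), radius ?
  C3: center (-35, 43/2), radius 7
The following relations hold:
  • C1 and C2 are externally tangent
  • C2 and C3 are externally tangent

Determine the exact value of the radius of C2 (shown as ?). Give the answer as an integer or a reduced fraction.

19

1. [ext C1·C2]  r_C2² + 13r_C2 − 608 = 0  ⇒  r_C2 = 19 (r>0 drops 1)
2. [ext C2·C3]  r_C2² + 14r_C2 − 627 = 0  ⇒  r_C2 = 19 (r>0 drops 1)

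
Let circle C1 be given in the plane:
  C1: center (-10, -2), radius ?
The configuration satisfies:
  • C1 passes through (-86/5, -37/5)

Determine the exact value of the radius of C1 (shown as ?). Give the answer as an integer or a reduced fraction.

9

1. [C1∋P]  r_C1² − 81 = 0  ⇒  r_C1 = 9 (r>0 drops 1)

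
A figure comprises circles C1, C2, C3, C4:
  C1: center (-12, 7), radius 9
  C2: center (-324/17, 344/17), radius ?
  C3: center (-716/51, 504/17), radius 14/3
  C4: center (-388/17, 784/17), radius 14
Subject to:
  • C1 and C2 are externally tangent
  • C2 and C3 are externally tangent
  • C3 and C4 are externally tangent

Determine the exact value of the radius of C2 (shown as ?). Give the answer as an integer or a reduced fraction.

1. [ext C1·C2]  r_C2² + 18r_C2 − 144 = 0  ⇒  r_C2 = 6 (r>0 drops 1)
2. [ext C2·C3]  r_C2² + (28/3)r_C2 − 92 = 0  ⇒  r_C2 = 6 (r>0 drops 1)

6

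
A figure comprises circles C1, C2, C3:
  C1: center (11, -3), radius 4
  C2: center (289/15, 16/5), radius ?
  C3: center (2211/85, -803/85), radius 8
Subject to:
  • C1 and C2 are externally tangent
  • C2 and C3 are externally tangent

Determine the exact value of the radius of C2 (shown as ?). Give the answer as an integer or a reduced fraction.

1. [ext C1·C2]  r_C2² + 8r_C2 − 817/9 = 0  ⇒  r_C2 = 19/3 (r>0 drops 1)
2. [ext C2·C3]  r_C2² + 16r_C2 − 1273/9 = 0  ⇒  r_C2 = 19/3 (r>0 drops 1)

19/3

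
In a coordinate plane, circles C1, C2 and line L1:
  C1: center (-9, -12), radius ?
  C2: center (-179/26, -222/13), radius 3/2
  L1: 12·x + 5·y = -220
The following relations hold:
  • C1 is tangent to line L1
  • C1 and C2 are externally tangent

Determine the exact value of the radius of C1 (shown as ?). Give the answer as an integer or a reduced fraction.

1. [C1‖L1]  r_C1² − 16 = 0  ⇒  r_C1 = 4 (r>0 drops 1)
2. [ext C1·C2]  r_C1² + 3r_C1 − 28 = 0  ⇒  r_C1 = 4 (r>0 drops 1)

4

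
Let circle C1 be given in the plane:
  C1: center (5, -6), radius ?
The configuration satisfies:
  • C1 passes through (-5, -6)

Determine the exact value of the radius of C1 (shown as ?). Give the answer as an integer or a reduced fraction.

10

1. [C1∋P]  r_C1² − 100 = 0  ⇒  r_C1 = 10 (r>0 drops 1)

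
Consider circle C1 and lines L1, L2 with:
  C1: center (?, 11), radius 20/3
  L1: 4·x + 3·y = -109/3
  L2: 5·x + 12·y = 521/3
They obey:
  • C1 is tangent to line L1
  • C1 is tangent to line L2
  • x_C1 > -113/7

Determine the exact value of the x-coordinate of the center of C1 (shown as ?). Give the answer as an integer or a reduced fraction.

1. [C1‖L1]  x_C1² + (104/3)x_C1 + 231 = 0  ⇒  x_C1 = -77/3 or -9
2. [C1‖L2]  x_C1² − (50/3)x_C1 − 231 = 0  ⇒  x_C1 = -9 or 77/3

-9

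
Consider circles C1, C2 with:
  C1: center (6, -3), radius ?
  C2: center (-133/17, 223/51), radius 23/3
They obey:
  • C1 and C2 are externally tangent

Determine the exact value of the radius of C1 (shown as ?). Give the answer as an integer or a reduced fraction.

1. [ext C1·C2]  r_C1² + (46/3)r_C1 − 560/3 = 0  ⇒  r_C1 = 8 (r>0 drops 1)

8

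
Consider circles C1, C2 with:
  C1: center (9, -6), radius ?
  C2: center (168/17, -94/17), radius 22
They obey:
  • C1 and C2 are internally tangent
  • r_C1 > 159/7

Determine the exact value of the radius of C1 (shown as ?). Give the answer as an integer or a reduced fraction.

1. [int C1,C2]  r_C1² − 44r_C1 + 483 = 0  ⇒  r_C1 = 21 or 23
2. given r_C1 > 159/7: keep 23

23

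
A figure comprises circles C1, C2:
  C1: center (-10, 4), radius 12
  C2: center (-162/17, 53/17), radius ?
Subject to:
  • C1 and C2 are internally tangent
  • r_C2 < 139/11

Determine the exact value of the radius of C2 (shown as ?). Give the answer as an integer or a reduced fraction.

1. [int C1,C2]  r_C2² − 24r_C2 + 143 = 0  ⇒  r_C2 = 11 or 13
2. given r_C2 < 139/11: keep 11

11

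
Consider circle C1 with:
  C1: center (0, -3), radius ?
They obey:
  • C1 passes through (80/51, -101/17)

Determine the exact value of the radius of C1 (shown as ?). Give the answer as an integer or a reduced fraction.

10/3

1. [C1∋P]  r_C1² − 100/9 = 0  ⇒  r_C1 = 10/3 (r>0 drops 1)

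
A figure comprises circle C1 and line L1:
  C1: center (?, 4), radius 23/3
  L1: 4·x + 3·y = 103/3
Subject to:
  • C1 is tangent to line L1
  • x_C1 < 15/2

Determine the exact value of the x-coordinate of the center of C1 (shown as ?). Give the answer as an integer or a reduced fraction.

1. [C1‖L1]  x_C1² − (67/6)x_C1 − 182/3 = 0  ⇒  x_C1 = -4 or 91/6
2. given x_C1 < 15/2: keep -4

-4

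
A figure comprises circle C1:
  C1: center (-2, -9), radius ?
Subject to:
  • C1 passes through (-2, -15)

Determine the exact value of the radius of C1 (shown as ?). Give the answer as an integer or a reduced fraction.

1. [C1∋P]  r_C1² − 36 = 0  ⇒  r_C1 = 6 (r>0 drops 1)

6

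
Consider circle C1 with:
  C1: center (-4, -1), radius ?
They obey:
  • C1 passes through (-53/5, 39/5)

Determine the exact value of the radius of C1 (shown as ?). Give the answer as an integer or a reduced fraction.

1. [C1∋P]  r_C1² − 121 = 0  ⇒  r_C1 = 11 (r>0 drops 1)

11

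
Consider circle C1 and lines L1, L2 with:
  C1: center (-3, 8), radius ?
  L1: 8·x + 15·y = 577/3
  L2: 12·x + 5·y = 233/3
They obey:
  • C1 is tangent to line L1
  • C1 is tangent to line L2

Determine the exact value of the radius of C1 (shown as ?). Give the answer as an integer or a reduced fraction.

17/3

1. [C1‖L1]  r_C1² − 289/9 = 0  ⇒  r_C1 = 17/3 (r>0 drops 1)
2. [C1‖L2]  r_C1² − 289/9 = 0  ⇒  r_C1 = 17/3 (r>0 drops 1)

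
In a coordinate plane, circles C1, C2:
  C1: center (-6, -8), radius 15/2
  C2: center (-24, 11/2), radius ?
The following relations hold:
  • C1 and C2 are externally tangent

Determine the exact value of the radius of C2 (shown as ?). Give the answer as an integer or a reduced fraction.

15

1. [ext C1·C2]  r_C2² + 15r_C2 − 450 = 0  ⇒  r_C2 = 15 (r>0 drops 1)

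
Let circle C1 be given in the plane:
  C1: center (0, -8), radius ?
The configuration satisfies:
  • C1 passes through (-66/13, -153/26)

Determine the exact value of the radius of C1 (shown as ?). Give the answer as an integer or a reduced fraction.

11/2

1. [C1∋P]  r_C1² − 121/4 = 0  ⇒  r_C1 = 11/2 (r>0 drops 1)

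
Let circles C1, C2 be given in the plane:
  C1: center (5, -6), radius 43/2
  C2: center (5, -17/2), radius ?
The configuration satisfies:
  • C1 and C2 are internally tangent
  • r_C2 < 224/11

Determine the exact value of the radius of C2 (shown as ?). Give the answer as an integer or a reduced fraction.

19

1. [int C1,C2]  r_C2² − 43r_C2 + 456 = 0  ⇒  r_C2 = 19 or 24
2. given r_C2 < 224/11: keep 19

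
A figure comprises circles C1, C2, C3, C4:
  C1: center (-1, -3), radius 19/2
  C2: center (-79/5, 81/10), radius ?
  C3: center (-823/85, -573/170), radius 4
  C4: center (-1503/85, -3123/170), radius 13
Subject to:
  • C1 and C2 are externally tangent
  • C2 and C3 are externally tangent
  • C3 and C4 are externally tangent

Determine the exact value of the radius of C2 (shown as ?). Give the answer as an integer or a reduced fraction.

1. [ext C1·C2]  r_C2² + 19r_C2 − 252 = 0  ⇒  r_C2 = 9 (r>0 drops 1)
2. [ext C2·C3]  r_C2² + 8r_C2 − 153 = 0  ⇒  r_C2 = 9 (r>0 drops 1)

9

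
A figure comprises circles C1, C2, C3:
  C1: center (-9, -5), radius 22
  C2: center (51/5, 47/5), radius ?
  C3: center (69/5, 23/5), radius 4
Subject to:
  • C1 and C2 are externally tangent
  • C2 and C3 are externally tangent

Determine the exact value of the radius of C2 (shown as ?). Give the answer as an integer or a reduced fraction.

1. [ext C1·C2]  r_C2² + 44r_C2 − 92 = 0  ⇒  r_C2 = 2 (r>0 drops 1)
2. [ext C2·C3]  r_C2² + 8r_C2 − 20 = 0  ⇒  r_C2 = 2 (r>0 drops 1)

2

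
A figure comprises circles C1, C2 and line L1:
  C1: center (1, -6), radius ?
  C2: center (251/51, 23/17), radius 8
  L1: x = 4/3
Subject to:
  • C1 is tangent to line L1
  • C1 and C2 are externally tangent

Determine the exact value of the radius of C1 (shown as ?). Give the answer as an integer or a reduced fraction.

1. [C1‖L1]  r_C1² − 1/9 = 0  ⇒  r_C1 = 1/3 (r>0 drops 1)
2. [ext C1·C2]  r_C1² + 16r_C1 − 49/9 = 0  ⇒  r_C1 = 1/3 (r>0 drops 1)

1/3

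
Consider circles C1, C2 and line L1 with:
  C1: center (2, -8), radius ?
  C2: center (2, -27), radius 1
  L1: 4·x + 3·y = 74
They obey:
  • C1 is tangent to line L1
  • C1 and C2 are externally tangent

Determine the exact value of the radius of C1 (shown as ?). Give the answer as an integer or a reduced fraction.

18

1. [C1‖L1]  r_C1² − 324 = 0  ⇒  r_C1 = 18 (r>0 drops 1)
2. [ext C1·C2]  r_C1² + 2r_C1 − 360 = 0  ⇒  r_C1 = 18 (r>0 drops 1)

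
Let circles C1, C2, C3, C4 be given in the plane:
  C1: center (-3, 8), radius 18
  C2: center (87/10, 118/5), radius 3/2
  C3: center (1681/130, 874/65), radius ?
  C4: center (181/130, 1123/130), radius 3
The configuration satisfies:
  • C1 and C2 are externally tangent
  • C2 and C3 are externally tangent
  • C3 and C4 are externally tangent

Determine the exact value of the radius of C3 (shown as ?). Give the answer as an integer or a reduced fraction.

1. [ext C2·C3]  r_C3² + 3r_C3 − 475/4 = 0  ⇒  r_C3 = 19/2 (r>0 drops 1)
2. [ext C3·C4]  r_C3² + 6r_C3 − 589/4 = 0  ⇒  r_C3 = 19/2 (r>0 drops 1)

19/2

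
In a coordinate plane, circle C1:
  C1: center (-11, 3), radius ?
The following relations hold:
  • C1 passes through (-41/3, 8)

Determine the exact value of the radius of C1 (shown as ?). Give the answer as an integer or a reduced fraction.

1. [C1∋P]  r_C1² − 289/9 = 0  ⇒  r_C1 = 17/3 (r>0 drops 1)

17/3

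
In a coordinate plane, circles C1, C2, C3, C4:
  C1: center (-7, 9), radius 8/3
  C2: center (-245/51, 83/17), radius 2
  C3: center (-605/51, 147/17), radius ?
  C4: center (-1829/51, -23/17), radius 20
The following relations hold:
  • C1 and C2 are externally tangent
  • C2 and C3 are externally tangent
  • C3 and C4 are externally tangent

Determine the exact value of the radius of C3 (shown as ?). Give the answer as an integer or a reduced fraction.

6

1. [ext C2·C3]  r_C3² + 4r_C3 − 60 = 0  ⇒  r_C3 = 6 (r>0 drops 1)
2. [ext C3·C4]  r_C3² + 40r_C3 − 276 = 0  ⇒  r_C3 = 6 (r>0 drops 1)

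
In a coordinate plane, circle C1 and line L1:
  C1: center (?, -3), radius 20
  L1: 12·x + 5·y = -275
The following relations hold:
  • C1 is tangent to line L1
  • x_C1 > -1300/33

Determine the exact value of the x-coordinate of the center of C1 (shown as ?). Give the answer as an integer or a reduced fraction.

0

1. [C1‖L1]  x_C1² + (130/3)x_C1 = 0  ⇒  x_C1 = -130/3 or 0
2. given x_C1 > -1300/33: keep 0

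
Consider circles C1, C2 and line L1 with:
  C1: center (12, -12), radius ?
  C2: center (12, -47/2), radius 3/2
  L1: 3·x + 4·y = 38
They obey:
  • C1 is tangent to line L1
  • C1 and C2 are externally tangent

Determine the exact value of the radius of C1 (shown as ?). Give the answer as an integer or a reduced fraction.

1. [C1‖L1]  r_C1² − 100 = 0  ⇒  r_C1 = 10 (r>0 drops 1)
2. [ext C1·C2]  r_C1² + 3r_C1 − 130 = 0  ⇒  r_C1 = 10 (r>0 drops 1)

10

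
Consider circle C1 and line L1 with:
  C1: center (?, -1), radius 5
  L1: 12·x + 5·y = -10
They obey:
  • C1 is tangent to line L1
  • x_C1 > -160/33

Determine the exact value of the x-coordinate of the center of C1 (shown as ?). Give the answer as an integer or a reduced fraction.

5

1. [C1‖L1]  x_C1² + (5/6)x_C1 − 175/6 = 0  ⇒  x_C1 = -35/6 or 5
2. given x_C1 > -160/33: keep 5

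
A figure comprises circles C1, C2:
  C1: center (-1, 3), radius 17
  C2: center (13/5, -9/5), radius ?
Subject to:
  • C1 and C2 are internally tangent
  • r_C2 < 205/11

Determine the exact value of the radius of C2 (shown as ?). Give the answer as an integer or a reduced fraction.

1. [int C1,C2]  r_C2² − 34r_C2 + 253 = 0  ⇒  r_C2 = 11 or 23
2. given r_C2 < 205/11: keep 11

11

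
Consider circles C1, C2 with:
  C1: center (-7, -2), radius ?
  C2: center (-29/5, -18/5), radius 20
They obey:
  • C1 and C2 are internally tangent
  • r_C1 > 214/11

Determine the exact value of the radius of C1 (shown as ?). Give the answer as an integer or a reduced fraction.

22

1. [int C1,C2]  r_C1² − 40r_C1 + 396 = 0  ⇒  r_C1 = 18 or 22
2. given r_C1 > 214/11: keep 22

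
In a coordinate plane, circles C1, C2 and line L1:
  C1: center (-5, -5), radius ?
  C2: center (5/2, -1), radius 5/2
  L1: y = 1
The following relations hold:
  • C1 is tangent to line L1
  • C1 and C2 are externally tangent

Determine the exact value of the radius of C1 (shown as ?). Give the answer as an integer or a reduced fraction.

6

1. [C1‖L1]  r_C1² − 36 = 0  ⇒  r_C1 = 6 (r>0 drops 1)
2. [ext C1·C2]  r_C1² + 5r_C1 − 66 = 0  ⇒  r_C1 = 6 (r>0 drops 1)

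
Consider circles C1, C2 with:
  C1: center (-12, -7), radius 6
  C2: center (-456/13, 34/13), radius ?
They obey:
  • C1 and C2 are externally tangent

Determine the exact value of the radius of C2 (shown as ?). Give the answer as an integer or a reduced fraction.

19

1. [ext C1·C2]  r_C2² + 12r_C2 − 589 = 0  ⇒  r_C2 = 19 (r>0 drops 1)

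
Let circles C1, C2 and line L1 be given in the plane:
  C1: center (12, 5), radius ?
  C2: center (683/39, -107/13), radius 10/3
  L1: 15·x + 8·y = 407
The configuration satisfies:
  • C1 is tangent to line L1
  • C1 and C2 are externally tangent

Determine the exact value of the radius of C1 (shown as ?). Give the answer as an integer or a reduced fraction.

1. [C1‖L1]  r_C1² − 121 = 0  ⇒  r_C1 = 11 (r>0 drops 1)
2. [ext C1·C2]  r_C1² + (20/3)r_C1 − 583/3 = 0  ⇒  r_C1 = 11 (r>0 drops 1)

11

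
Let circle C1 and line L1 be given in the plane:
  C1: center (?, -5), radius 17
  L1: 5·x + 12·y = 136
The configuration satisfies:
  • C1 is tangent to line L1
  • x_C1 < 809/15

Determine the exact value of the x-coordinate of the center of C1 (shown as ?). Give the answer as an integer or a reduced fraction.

1. [C1‖L1]  x_C1² − (392/5)x_C1 − 417 = 0  ⇒  x_C1 = -5 or 417/5
2. given x_C1 < 809/15: keep -5

-5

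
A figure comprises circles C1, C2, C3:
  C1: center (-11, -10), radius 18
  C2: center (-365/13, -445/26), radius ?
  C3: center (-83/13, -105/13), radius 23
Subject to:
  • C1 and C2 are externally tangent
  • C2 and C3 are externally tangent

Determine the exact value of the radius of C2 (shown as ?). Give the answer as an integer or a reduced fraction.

1. [ext C1·C2]  r_C2² + 36r_C2 − 73/4 = 0  ⇒  r_C2 = 1/2 (r>0 drops 1)
2. [ext C2·C3]  r_C2² + 46r_C2 − 93/4 = 0  ⇒  r_C2 = 1/2 (r>0 drops 1)

1/2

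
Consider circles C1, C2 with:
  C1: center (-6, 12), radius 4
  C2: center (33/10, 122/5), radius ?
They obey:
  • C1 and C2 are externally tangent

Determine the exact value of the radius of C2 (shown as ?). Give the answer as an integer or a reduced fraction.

23/2

1. [ext C1·C2]  r_C2² + 8r_C2 − 897/4 = 0  ⇒  r_C2 = 23/2 (r>0 drops 1)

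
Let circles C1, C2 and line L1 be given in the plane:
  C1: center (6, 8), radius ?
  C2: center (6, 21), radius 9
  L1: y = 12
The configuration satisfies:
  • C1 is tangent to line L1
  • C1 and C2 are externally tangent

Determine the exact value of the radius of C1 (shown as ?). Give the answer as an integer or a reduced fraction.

1. [C1‖L1]  r_C1² − 16 = 0  ⇒  r_C1 = 4 (r>0 drops 1)
2. [ext C1·C2]  r_C1² + 18r_C1 − 88 = 0  ⇒  r_C1 = 4 (r>0 drops 1)

4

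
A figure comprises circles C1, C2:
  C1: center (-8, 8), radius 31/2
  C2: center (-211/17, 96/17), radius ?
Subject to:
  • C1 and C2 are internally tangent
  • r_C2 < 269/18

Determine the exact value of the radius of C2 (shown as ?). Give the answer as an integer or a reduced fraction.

21/2

1. [int C1,C2]  r_C2² − 31r_C2 + 861/4 = 0  ⇒  r_C2 = 21/2 or 41/2
2. given r_C2 < 269/18: keep 21/2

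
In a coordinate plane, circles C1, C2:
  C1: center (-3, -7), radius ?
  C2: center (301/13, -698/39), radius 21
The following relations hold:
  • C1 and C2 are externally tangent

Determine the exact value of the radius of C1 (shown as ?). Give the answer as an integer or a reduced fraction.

22/3

1. [ext C1·C2]  r_C1² + 42r_C1 − 3256/9 = 0  ⇒  r_C1 = 22/3 (r>0 drops 1)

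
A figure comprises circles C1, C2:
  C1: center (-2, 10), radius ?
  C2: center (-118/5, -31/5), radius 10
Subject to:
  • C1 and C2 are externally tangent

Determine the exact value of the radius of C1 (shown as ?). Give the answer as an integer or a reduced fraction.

1. [ext C1·C2]  r_C1² + 20r_C1 − 629 = 0  ⇒  r_C1 = 17 (r>0 drops 1)

17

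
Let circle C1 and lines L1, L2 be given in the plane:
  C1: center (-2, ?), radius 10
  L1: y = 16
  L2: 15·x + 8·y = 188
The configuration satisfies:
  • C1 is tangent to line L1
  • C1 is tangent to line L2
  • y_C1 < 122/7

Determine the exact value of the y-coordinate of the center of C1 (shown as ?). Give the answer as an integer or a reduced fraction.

1. [C1‖L1]  y_C1² − 32y_C1 + 156 = 0  ⇒  y_C1 = 6 or 26
2. [C1‖L2]  y_C1² − (109/2)y_C1 + 291 = 0  ⇒  y_C1 = 6 or 97/2

6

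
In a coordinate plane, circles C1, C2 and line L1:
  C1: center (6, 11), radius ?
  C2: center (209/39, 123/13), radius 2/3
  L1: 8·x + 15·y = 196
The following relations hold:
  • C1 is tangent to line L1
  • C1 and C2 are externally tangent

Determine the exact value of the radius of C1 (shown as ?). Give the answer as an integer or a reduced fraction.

1

1. [C1‖L1]  r_C1² − 1 = 0  ⇒  r_C1 = 1 (r>0 drops 1)
2. [ext C1·C2]  r_C1² + (4/3)r_C1 − 7/3 = 0  ⇒  r_C1 = 1 (r>0 drops 1)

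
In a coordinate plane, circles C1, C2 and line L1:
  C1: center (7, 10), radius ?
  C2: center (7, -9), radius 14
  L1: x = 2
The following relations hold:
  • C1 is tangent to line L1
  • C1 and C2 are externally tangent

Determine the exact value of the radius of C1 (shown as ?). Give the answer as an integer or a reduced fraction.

5

1. [C1‖L1]  r_C1² − 25 = 0  ⇒  r_C1 = 5 (r>0 drops 1)
2. [ext C1·C2]  r_C1² + 28r_C1 − 165 = 0  ⇒  r_C1 = 5 (r>0 drops 1)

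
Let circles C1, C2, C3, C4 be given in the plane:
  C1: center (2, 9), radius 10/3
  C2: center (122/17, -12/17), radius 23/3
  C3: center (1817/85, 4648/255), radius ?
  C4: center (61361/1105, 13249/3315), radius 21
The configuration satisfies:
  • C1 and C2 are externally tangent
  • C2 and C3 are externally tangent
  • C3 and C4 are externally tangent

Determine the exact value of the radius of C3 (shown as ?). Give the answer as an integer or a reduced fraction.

1. [ext C2·C3]  r_C3² + (46/3)r_C3 − 1504/3 = 0  ⇒  r_C3 = 16 (r>0 drops 1)
2. [ext C3·C4]  r_C3² + 42r_C3 − 928 = 0  ⇒  r_C3 = 16 (r>0 drops 1)

16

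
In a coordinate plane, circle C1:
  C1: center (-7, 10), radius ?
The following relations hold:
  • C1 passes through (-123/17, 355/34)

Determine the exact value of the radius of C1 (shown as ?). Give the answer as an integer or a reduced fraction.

1. [C1∋P]  r_C1² − 1/4 = 0  ⇒  r_C1 = 1/2 (r>0 drops 1)

1/2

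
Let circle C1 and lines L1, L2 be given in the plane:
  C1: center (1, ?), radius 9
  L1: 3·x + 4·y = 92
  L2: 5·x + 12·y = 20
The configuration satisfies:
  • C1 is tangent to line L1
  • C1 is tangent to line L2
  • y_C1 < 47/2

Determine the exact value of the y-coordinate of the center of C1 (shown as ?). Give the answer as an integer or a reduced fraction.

11

1. [C1‖L1]  y_C1² − (89/2)y_C1 + 737/2 = 0  ⇒  y_C1 = 11 or 67/2
2. [C1‖L2]  y_C1² − (5/2)y_C1 − 187/2 = 0  ⇒  y_C1 = -17/2 or 11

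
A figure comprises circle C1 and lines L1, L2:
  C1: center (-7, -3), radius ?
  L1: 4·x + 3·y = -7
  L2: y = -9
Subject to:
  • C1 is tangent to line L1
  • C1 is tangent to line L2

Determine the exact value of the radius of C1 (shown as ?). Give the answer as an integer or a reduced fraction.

6

1. [C1‖L1]  r_C1² − 36 = 0  ⇒  r_C1 = 6 (r>0 drops 1)
2. [C1‖L2]  r_C1² − 36 = 0  ⇒  r_C1 = 6 (r>0 drops 1)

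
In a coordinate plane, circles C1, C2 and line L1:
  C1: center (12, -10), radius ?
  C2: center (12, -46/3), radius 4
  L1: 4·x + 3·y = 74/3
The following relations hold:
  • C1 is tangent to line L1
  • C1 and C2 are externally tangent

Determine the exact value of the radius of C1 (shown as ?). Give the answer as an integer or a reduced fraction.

4/3

1. [C1‖L1]  r_C1² − 16/9 = 0  ⇒  r_C1 = 4/3 (r>0 drops 1)
2. [ext C1·C2]  r_C1² + 8r_C1 − 112/9 = 0  ⇒  r_C1 = 4/3 (r>0 drops 1)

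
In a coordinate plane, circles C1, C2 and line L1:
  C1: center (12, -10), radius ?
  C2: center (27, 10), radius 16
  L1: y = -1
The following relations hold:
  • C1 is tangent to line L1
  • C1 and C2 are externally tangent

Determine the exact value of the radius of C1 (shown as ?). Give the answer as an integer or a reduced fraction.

1. [C1‖L1]  r_C1² − 81 = 0  ⇒  r_C1 = 9 (r>0 drops 1)
2. [ext C1·C2]  r_C1² + 32r_C1 − 369 = 0  ⇒  r_C1 = 9 (r>0 drops 1)

9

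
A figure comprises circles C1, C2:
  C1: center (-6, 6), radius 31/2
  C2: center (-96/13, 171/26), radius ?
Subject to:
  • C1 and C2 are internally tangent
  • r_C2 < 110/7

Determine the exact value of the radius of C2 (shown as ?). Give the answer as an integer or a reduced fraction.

14

1. [int C1,C2]  r_C2² − 31r_C2 + 238 = 0  ⇒  r_C2 = 14 or 17
2. given r_C2 < 110/7: keep 14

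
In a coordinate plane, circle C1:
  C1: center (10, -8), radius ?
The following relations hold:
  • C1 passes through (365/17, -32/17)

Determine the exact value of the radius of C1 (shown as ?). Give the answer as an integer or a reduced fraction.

1. [C1∋P]  r_C1² − 169 = 0  ⇒  r_C1 = 13 (r>0 drops 1)

13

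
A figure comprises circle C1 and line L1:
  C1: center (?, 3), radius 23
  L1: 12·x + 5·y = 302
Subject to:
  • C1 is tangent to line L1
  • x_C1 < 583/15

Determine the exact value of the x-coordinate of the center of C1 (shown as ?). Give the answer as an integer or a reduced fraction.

-1

1. [C1‖L1]  x_C1² − (287/6)x_C1 − 293/6 = 0  ⇒  x_C1 = -1 or 293/6
2. given x_C1 < 583/15: keep -1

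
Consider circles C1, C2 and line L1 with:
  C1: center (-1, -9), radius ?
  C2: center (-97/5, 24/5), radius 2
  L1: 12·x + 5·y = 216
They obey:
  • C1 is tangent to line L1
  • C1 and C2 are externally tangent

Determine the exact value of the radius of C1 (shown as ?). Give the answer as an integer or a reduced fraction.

1. [C1‖L1]  r_C1² − 441 = 0  ⇒  r_C1 = 21 (r>0 drops 1)
2. [ext C1·C2]  r_C1² + 4r_C1 − 525 = 0  ⇒  r_C1 = 21 (r>0 drops 1)

21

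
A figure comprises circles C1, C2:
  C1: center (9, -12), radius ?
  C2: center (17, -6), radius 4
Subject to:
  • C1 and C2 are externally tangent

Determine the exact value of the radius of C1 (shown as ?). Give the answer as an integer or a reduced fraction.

1. [ext C1·C2]  r_C1² + 8r_C1 − 84 = 0  ⇒  r_C1 = 6 (r>0 drops 1)

6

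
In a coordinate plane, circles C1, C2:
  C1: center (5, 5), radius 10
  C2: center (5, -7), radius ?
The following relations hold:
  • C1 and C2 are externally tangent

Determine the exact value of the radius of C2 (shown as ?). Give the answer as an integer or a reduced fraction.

2

1. [ext C1·C2]  r_C2² + 20r_C2 − 44 = 0  ⇒  r_C2 = 2 (r>0 drops 1)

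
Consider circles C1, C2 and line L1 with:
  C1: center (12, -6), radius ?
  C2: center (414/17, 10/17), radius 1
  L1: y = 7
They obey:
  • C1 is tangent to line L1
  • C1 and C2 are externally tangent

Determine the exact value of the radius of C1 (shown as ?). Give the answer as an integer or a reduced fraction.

13

1. [C1‖L1]  r_C1² − 169 = 0  ⇒  r_C1 = 13 (r>0 drops 1)
2. [ext C1·C2]  r_C1² + 2r_C1 − 195 = 0  ⇒  r_C1 = 13 (r>0 drops 1)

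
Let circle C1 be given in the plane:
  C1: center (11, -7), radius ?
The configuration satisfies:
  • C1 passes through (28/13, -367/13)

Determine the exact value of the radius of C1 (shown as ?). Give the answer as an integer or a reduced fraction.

1. [C1∋P]  r_C1² − 529 = 0  ⇒  r_C1 = 23 (r>0 drops 1)

23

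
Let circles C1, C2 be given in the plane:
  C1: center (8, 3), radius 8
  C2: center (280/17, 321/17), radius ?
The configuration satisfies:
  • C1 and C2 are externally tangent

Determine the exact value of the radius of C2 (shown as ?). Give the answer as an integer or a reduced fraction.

10

1. [ext C1·C2]  r_C2² + 16r_C2 − 260 = 0  ⇒  r_C2 = 10 (r>0 drops 1)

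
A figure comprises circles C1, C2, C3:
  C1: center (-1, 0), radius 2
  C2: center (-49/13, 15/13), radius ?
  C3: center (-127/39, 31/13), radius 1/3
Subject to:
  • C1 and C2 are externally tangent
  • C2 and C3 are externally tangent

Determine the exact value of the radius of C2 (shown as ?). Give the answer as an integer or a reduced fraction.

1

1. [ext C1·C2]  r_C2² + 4r_C2 − 5 = 0  ⇒  r_C2 = 1 (r>0 drops 1)
2. [ext C2·C3]  r_C2² + (2/3)r_C2 − 5/3 = 0  ⇒  r_C2 = 1 (r>0 drops 1)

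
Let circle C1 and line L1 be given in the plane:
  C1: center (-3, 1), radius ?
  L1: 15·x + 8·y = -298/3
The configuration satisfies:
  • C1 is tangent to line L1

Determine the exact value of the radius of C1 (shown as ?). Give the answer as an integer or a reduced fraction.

11/3

1. [C1‖L1]  r_C1² − 121/9 = 0  ⇒  r_C1 = 11/3 (r>0 drops 1)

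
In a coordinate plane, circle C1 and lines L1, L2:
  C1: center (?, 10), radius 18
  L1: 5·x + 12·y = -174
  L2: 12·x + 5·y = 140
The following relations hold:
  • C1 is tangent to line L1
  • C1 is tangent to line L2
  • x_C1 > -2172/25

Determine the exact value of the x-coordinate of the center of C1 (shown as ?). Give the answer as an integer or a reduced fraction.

1. [C1‖L1]  x_C1² + (588/5)x_C1 + 6336/5 = 0  ⇒  x_C1 = -528/5 or -12
2. [C1‖L2]  x_C1² − 15x_C1 − 324 = 0  ⇒  x_C1 = -12 or 27

-12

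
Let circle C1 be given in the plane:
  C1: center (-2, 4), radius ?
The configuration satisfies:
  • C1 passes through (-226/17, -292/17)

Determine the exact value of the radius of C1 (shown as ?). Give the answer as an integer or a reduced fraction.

1. [C1∋P]  r_C1² − 576 = 0  ⇒  r_C1 = 24 (r>0 drops 1)

24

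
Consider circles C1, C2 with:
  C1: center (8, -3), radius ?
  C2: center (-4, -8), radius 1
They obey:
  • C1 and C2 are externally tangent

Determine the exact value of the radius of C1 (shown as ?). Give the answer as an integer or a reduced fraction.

12

1. [ext C1·C2]  r_C1² + 2r_C1 − 168 = 0  ⇒  r_C1 = 12 (r>0 drops 1)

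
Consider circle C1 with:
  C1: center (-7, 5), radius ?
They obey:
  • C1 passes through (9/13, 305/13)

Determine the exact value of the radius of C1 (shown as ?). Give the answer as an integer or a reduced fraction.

1. [C1∋P]  r_C1² − 400 = 0  ⇒  r_C1 = 20 (r>0 drops 1)

20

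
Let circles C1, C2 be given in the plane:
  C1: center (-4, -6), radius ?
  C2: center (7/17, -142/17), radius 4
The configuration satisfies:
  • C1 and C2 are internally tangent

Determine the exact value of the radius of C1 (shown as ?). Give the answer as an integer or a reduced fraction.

1. [int C1,C2]  r_C1² − 8r_C1 − 9 = 0  ⇒  r_C1 = 9 (r>0 drops 1)

9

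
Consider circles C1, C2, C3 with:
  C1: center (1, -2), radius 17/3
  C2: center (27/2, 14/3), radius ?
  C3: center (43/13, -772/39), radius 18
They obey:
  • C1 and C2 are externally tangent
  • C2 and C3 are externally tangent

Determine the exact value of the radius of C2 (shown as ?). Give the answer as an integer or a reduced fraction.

17/2

1. [ext C1·C2]  r_C2² + (34/3)r_C2 − 2023/12 = 0  ⇒  r_C2 = 17/2 (r>0 drops 1)
2. [ext C2·C3]  r_C2² + 36r_C2 − 1513/4 = 0  ⇒  r_C2 = 17/2 (r>0 drops 1)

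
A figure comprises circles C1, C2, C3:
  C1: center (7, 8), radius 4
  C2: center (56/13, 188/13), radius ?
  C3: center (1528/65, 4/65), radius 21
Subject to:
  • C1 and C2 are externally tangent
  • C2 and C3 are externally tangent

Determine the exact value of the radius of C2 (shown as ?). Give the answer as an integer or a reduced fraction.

3

1. [ext C1·C2]  r_C2² + 8r_C2 − 33 = 0  ⇒  r_C2 = 3 (r>0 drops 1)
2. [ext C2·C3]  r_C2² + 42r_C2 − 135 = 0  ⇒  r_C2 = 3 (r>0 drops 1)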